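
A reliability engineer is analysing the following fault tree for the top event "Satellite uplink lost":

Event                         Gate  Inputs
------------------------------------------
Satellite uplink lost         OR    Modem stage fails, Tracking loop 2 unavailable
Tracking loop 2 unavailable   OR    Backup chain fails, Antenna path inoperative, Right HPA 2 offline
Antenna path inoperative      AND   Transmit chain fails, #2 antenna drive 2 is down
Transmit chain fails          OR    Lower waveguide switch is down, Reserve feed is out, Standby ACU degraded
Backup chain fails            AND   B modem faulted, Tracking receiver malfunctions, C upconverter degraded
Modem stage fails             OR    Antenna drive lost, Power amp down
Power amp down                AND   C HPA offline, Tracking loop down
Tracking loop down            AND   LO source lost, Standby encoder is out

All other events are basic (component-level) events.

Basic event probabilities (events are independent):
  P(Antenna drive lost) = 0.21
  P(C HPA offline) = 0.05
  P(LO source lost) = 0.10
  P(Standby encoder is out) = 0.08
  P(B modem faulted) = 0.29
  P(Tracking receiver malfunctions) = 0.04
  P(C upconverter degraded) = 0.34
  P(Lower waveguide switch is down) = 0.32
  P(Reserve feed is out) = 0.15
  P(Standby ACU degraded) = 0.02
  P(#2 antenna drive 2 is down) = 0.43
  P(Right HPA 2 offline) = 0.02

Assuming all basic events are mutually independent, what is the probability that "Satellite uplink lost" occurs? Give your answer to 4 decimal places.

P(Tracking loop down) [AND] = 0.10 × 0.08 = 0.008000
P(Power amp down) [AND] = 0.05 × 0.008000 = 0.000400
P(Modem stage fails) [OR] = 1 − (1−0.21) × (1−0.000400) = 0.210316
P(Backup chain fails) [AND] = 0.29 × 0.04 × 0.34 = 0.003944
P(Transmit chain fails) [OR] = 1 − (1−0.32) × (1−0.15) × (1−0.02) = 0.433560
P(Antenna path inoperative) [AND] = 0.433560 × 0.43 = 0.186431
P(Tracking loop 2 unavailable) [OR] = 1 − (1−0.003944) × (1−0.186431) × (1−0.02) = 0.205847
P(Satellite uplink lost) [OR] = 1 − (1−0.210316) × (1−0.205847) = 0.372870
Rounded to 4 decimal places: P(Satellite uplink lost) ≈ 0.3729.

0.3729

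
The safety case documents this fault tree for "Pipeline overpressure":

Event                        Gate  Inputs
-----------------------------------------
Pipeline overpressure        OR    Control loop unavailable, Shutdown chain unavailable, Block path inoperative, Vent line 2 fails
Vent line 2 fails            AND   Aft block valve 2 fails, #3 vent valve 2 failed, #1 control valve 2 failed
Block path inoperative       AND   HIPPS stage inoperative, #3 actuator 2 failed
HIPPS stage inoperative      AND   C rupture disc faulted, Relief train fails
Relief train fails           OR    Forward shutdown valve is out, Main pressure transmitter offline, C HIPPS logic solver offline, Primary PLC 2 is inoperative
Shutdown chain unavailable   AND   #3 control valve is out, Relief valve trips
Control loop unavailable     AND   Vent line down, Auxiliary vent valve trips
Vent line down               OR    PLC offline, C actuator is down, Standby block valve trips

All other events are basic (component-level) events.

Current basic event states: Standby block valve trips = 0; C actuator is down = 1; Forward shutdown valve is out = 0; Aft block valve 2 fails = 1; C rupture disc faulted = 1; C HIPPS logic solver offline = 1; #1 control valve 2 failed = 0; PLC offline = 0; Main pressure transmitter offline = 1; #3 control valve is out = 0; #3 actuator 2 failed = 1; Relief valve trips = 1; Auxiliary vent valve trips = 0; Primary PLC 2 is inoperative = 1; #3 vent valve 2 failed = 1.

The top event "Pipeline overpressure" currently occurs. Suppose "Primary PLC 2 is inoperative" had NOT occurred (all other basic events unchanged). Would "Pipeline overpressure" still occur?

Yes

Counterfactual: set "Primary PLC 2 is inoperative" to not occurred.
Vent line down [OR]: PLC offline=not, C actuator is down=occurs, Standby block valve trips=not → at least one input occurs → occurs.
Control loop unavailable [AND]: Vent line down=occurs, Auxiliary vent valve trips=not → not all inputs occur → does not occur.
Shutdown chain unavailable [AND]: #3 control valve is out=not, Relief valve trips=occurs → not all inputs occur → does not occur.
Relief train fails [OR]: Forward shutdown valve is out=not, Main pressure transmitter offline=occurs, C HIPPS logic solver offline=occurs, Primary PLC 2 is inoperative=not → at least one input occurs → occurs.
HIPPS stage inoperative [AND]: C rupture disc faulted=occurs, Relief train fails=occurs → all inputs occur → occurs.
Block path inoperative [AND]: HIPPS stage inoperative=occurs, #3 actuator 2 failed=occurs → all inputs occur → occurs.
Vent line 2 fails [AND]: Aft block valve 2 fails=occurs, #3 vent valve 2 failed=occurs, #1 control valve 2 failed=not → not all inputs occur → does not occur.
Pipeline overpressure [OR]: Control loop unavailable=not, Shutdown chain unavailable=not, Block path inoperative=occurs, Vent line 2 fails=not → at least one input occurs → occurs.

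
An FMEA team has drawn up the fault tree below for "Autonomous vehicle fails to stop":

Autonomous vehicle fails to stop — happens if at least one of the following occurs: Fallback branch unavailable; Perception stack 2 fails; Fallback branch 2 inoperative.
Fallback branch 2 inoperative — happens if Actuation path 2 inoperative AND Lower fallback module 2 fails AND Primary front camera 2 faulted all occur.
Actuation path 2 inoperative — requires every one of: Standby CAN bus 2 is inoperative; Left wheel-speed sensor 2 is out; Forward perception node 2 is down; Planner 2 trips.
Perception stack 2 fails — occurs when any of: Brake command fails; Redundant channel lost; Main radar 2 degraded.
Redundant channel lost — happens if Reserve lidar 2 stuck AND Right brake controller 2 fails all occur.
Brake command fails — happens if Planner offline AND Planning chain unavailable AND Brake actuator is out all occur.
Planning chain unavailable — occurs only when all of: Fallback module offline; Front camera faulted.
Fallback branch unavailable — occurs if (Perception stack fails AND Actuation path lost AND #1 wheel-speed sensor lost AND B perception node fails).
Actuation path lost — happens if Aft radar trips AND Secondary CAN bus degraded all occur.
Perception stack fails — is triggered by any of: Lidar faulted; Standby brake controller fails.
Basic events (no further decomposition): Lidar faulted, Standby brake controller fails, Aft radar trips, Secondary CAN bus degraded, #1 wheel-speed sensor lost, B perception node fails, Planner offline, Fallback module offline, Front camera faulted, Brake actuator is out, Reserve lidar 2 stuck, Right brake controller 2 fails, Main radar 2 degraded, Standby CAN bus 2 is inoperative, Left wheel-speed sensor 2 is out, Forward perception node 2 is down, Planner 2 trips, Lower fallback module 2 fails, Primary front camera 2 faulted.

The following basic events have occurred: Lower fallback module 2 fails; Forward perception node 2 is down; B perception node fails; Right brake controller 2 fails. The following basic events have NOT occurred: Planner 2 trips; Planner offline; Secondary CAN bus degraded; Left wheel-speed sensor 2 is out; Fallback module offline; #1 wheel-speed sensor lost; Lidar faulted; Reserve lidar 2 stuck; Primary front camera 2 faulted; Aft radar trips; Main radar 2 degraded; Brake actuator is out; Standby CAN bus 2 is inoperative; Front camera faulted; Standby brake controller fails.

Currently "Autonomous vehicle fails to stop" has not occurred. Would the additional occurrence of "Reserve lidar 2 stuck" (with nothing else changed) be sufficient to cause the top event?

Yes

Counterfactual: set "Reserve lidar 2 stuck" to occurred.
Perception stack fails [OR]: Lidar faulted=not, Standby brake controller fails=not → no input occurs → does not occur.
Actuation path lost [AND]: Aft radar trips=not, Secondary CAN bus degraded=not → not all inputs occur → does not occur.
Fallback branch unavailable [AND]: Perception stack fails=not, Actuation path lost=not, #1 wheel-speed sensor lost=not, B perception node fails=occurs → not all inputs occur → does not occur.
Planning chain unavailable [AND]: Fallback module offline=not, Front camera faulted=not → not all inputs occur → does not occur.
Brake command fails [AND]: Planner offline=not, Planning chain unavailable=not, Brake actuator is out=not → not all inputs occur → does not occur.
Redundant channel lost [AND]: Reserve lidar 2 stuck=occurs, Right brake controller 2 fails=occurs → all inputs occur → occurs.
Perception stack 2 fails [OR]: Brake command fails=not, Redundant channel lost=occurs, Main radar 2 degraded=not → at least one input occurs → occurs.
Actuation path 2 inoperative [AND]: Standby CAN bus 2 is inoperative=not, Left wheel-speed sensor 2 is out=not, Forward perception node 2 is down=occurs, Planner 2 trips=not → not all inputs occur → does not occur.
Fallback branch 2 inoperative [AND]: Actuation path 2 inoperative=not, Lower fallback module 2 fails=occurs, Primary front camera 2 faulted=not → not all inputs occur → does not occur.
Autonomous vehicle fails to stop [OR]: Fallback branch unavailable=not, Perception stack 2 fails=occurs, Fallback branch 2 inoperative=not → at least one input occurs → occurs.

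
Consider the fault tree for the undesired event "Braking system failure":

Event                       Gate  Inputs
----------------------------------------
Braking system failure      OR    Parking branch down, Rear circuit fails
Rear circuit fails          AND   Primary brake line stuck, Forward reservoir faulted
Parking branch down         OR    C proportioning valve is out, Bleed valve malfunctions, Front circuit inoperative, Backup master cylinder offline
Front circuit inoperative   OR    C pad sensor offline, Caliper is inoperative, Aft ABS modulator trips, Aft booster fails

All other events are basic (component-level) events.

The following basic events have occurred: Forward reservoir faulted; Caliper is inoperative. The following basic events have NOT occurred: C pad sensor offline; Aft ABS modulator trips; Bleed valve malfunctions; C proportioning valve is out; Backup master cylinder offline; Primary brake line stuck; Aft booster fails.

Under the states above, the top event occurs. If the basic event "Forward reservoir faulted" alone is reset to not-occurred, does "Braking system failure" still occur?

Yes

Counterfactual: set "Forward reservoir faulted" to not occurred.
Front circuit inoperative [OR]: C pad sensor offline=not, Caliper is inoperative=occurs, Aft ABS modulator trips=not, Aft booster fails=not → at least one input occurs → occurs.
Parking branch down [OR]: C proportioning valve is out=not, Bleed valve malfunctions=not, Front circuit inoperative=occurs, Backup master cylinder offline=not → at least one input occurs → occurs.
Rear circuit fails [AND]: Primary brake line stuck=not, Forward reservoir faulted=not → not all inputs occur → does not occur.
Braking system failure [OR]: Parking branch down=occurs, Rear circuit fails=not → at least one input occurs → occurs.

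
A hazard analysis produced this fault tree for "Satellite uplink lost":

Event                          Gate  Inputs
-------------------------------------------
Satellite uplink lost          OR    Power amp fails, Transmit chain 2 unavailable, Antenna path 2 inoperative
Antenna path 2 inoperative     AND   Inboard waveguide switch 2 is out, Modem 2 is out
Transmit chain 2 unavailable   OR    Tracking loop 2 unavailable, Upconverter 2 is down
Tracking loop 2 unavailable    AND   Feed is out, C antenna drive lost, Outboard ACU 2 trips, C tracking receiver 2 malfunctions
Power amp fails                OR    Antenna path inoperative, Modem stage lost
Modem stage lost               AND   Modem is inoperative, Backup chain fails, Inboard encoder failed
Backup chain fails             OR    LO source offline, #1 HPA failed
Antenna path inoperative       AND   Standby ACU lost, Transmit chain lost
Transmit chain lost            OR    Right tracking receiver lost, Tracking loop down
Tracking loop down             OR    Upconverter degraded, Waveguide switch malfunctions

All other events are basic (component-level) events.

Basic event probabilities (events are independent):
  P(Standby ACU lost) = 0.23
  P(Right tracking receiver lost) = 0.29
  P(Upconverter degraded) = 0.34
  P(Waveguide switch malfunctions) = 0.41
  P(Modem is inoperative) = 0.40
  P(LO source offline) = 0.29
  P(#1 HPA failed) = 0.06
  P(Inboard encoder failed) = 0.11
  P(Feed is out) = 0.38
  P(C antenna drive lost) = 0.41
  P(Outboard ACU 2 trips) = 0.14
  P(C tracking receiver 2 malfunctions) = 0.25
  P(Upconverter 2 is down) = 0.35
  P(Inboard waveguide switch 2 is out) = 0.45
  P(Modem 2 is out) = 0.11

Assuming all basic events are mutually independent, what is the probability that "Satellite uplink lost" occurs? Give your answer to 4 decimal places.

P(Tracking loop down) [OR] = 1 − (1−0.34) × (1−0.41) = 0.610600
P(Transmit chain lost) [OR] = 1 − (1−0.29) × (1−0.610600) = 0.723526
P(Antenna path inoperative) [AND] = 0.23 × 0.723526 = 0.166411
P(Backup chain fails) [OR] = 1 − (1−0.29) × (1−0.06) = 0.332600
P(Modem stage lost) [AND] = 0.40 × 0.332600 × 0.11 = 0.014634
P(Power amp fails) [OR] = 1 − (1−0.166411) × (1−0.014634) = 0.178610
P(Tracking loop 2 unavailable) [AND] = 0.38 × 0.41 × 0.14 × 0.25 = 0.005453
P(Transmit chain 2 unavailable) [OR] = 1 − (1−0.005453) × (1−0.35) = 0.353544
P(Antenna path 2 inoperative) [AND] = 0.45 × 0.11 = 0.049500
P(Satellite uplink lost) [OR] = 1 − (1−0.178610) × (1−0.353544) × (1−0.049500) = 0.495292
Rounded to 4 decimal places: P(Satellite uplink lost) ≈ 0.4953.

0.4953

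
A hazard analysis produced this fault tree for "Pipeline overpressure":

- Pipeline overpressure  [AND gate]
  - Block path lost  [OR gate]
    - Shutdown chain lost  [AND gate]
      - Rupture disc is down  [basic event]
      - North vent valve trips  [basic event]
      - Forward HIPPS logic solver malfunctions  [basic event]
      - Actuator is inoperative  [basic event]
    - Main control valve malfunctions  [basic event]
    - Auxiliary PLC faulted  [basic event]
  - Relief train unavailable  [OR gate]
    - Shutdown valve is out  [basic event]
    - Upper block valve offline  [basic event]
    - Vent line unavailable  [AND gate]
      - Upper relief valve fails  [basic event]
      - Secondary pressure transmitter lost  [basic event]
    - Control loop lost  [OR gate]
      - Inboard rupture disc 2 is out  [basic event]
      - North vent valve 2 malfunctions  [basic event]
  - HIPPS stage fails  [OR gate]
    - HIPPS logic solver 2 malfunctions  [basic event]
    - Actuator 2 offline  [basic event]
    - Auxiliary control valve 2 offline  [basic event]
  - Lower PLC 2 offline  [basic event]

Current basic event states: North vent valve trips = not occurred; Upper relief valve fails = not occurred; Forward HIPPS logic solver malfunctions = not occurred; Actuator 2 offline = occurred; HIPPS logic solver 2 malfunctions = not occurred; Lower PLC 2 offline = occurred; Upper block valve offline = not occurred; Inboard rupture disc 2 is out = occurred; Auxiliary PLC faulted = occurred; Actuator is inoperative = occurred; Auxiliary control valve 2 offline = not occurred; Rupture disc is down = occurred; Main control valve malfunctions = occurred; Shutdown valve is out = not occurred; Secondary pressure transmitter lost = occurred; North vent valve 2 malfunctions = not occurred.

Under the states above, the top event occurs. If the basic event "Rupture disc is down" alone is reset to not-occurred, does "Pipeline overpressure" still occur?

Yes

Counterfactual: set "Rupture disc is down" to not occurred.
Shutdown chain lost [AND]: Rupture disc is down=not, North vent valve trips=not, Forward HIPPS logic solver malfunctions=not, Actuator is inoperative=occurs → not all inputs occur → does not occur.
Block path lost [OR]: Shutdown chain lost=not, Main control valve malfunctions=occurs, Auxiliary PLC faulted=occurs → at least one input occurs → occurs.
Vent line unavailable [AND]: Upper relief valve fails=not, Secondary pressure transmitter lost=occurs → not all inputs occur → does not occur.
Control loop lost [OR]: Inboard rupture disc 2 is out=occurs, North vent valve 2 malfunctions=not → at least one input occurs → occurs.
Relief train unavailable [OR]: Shutdown valve is out=not, Upper block valve offline=not, Vent line unavailable=not, Control loop lost=occurs → at least one input occurs → occurs.
HIPPS stage fails [OR]: HIPPS logic solver 2 malfunctions=not, Actuator 2 offline=occurs, Auxiliary control valve 2 offline=not → at least one input occurs → occurs.
Pipeline overpressure [AND]: Block path lost=occurs, Relief train unavailable=occurs, HIPPS stage fails=occurs, Lower PLC 2 offline=occurs → all inputs occur → occurs.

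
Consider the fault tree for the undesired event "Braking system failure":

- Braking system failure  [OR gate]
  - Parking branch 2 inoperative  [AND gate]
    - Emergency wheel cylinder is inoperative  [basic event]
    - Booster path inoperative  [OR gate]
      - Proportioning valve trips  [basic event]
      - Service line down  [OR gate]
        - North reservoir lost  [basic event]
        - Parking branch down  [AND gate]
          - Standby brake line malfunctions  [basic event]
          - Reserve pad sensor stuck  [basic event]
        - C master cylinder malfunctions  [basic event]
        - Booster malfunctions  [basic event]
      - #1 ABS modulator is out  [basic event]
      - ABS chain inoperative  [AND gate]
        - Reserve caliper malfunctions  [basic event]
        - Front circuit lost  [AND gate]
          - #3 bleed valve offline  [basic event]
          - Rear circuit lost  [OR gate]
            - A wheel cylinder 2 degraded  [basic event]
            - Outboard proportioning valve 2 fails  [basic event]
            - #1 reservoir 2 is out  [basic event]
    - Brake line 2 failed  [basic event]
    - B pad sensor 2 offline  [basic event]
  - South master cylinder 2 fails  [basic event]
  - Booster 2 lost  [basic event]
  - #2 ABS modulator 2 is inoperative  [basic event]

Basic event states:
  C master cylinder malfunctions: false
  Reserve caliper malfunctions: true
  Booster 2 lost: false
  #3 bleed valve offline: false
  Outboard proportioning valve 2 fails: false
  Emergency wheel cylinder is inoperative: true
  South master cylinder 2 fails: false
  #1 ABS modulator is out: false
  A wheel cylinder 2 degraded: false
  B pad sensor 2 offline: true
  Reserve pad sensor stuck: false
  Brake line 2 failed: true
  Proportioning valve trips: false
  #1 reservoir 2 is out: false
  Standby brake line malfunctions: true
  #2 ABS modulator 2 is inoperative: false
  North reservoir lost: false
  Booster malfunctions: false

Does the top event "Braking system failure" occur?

Parking branch down [AND]: Standby brake line malfunctions=occurs, Reserve pad sensor stuck=not → not all inputs occur → does not occur.
Service line down [OR]: North reservoir lost=not, Parking branch down=not, C master cylinder malfunctions=not, Booster malfunctions=not → no input occurs → does not occur.
Rear circuit lost [OR]: A wheel cylinder 2 degraded=not, Outboard proportioning valve 2 fails=not, #1 reservoir 2 is out=not → no input occurs → does not occur.
Front circuit lost [AND]: #3 bleed valve offline=not, Rear circuit lost=not → not all inputs occur → does not occur.
ABS chain inoperative [AND]: Reserve caliper malfunctions=occurs, Front circuit lost=not → not all inputs occur → does not occur.
Booster path inoperative [OR]: Proportioning valve trips=not, Service line down=not, #1 ABS modulator is out=not, ABS chain inoperative=not → no input occurs → does not occur.
Parking branch 2 inoperative [AND]: Emergency wheel cylinder is inoperative=occurs, Booster path inoperative=not, Brake line 2 failed=occurs, B pad sensor 2 offline=occurs → not all inputs occur → does not occur.
Braking system failure [OR]: Parking branch 2 inoperative=not, South master cylinder 2 fails=not, Booster 2 lost=not, #2 ABS modulator 2 is inoperative=not → no input occurs → does not occur.

No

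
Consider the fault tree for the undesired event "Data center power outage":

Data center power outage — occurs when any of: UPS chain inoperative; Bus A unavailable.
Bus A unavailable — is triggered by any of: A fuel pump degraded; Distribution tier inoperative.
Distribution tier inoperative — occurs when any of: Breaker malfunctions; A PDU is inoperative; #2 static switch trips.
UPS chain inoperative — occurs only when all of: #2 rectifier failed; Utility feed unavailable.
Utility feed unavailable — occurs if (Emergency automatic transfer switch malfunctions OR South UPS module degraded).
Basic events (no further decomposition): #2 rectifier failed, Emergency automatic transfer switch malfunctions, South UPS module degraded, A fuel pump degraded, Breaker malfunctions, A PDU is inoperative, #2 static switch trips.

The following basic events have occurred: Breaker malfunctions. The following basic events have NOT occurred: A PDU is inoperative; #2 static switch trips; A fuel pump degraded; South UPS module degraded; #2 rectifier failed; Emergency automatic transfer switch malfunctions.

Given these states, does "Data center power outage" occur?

Utility feed unavailable [OR]: Emergency automatic transfer switch malfunctions=not, South UPS module degraded=not → no input occurs → does not occur.
UPS chain inoperative [AND]: #2 rectifier failed=not, Utility feed unavailable=not → not all inputs occur → does not occur.
Distribution tier inoperative [OR]: Breaker malfunctions=occurs, A PDU is inoperative=not, #2 static switch trips=not → at least one input occurs → occurs.
Bus A unavailable [OR]: A fuel pump degraded=not, Distribution tier inoperative=occurs → at least one input occurs → occurs.
Data center power outage [OR]: UPS chain inoperative=not, Bus A unavailable=occurs → at least one input occurs → occurs.

Yes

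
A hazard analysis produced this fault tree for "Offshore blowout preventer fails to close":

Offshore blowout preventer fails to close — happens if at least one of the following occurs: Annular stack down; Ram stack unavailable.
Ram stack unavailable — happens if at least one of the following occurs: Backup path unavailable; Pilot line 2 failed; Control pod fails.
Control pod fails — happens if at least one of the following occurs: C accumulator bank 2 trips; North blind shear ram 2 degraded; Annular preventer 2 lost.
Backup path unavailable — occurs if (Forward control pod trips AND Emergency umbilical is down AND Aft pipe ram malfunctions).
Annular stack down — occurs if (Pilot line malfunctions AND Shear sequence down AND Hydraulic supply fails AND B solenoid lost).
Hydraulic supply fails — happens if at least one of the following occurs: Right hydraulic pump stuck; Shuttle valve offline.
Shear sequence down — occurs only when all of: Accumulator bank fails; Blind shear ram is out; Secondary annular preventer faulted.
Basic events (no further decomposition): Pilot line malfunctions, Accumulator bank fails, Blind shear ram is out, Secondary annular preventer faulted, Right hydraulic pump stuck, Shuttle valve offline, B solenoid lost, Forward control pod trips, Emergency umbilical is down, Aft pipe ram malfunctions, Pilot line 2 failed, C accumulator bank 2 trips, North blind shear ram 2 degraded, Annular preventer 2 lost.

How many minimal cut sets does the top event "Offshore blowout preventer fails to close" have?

Shear sequence down [AND]: one cut set from each child combined → 1 × 1 × 1 = 1 cut set(s).
Hydraulic supply fails [OR]: union of children's cut sets → 2 cut set(s).
Annular stack down [AND]: one cut set from each child combined → 1 × 1 × 2 × 1 = 2 cut set(s).
Backup path unavailable [AND]: one cut set from each child combined → 1 × 1 × 1 = 1 cut set(s).
Control pod fails [OR]: union of children's cut sets → 3 cut set(s).
Ram stack unavailable [OR]: union of children's cut sets → 5 cut set(s).
Offshore blowout preventer fails to close [OR]: union of children's cut sets → 7 cut set(s).
Minimal cut sets: {Accumulator bank fails, B solenoid lost, Blind shear ram is out, Pilot line malfunctions, Right hydraulic pump stuck, Secondary annular preventer faulted}; {Accumulator bank fails, B solenoid lost, Blind shear ram is out, Pilot line malfunctions, Secondary annular preventer faulted, Shuttle valve offline}; {Aft pipe ram malfunctions, Emergency umbilical is down, Forward control pod trips}; {Pilot line 2 failed}; {C accumulator bank 2 trips}; {North blind shear ram 2 degraded}; {Annular preventer 2 lost}.

7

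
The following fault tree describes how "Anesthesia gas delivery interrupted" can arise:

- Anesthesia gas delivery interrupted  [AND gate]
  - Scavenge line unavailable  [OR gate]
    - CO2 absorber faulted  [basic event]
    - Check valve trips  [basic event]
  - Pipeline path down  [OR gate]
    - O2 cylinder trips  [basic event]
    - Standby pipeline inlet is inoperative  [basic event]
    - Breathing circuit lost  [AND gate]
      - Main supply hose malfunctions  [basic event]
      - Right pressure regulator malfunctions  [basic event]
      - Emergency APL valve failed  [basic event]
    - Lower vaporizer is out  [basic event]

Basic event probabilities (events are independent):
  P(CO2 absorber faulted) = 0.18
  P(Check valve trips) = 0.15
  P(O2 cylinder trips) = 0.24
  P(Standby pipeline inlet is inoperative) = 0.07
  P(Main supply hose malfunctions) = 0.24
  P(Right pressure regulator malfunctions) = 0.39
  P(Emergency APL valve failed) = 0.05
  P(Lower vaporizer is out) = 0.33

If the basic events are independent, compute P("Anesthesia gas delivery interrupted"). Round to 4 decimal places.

P(Scavenge line unavailable) [OR] = 1 − (1−0.18) × (1−0.15) = 0.303000
P(Breathing circuit lost) [AND] = 0.24 × 0.39 × 0.05 = 0.004680
P(Pipeline path down) [OR] = 1 − (1−0.24) × (1−0.07) × (1−0.004680) × (1−0.33) = 0.528660
P(Anesthesia gas delivery interrupted) [AND] = 0.303000 × 0.528660 = 0.160184
Rounded to 4 decimal places: P(Anesthesia gas delivery interrupted) ≈ 0.1602.

0.1602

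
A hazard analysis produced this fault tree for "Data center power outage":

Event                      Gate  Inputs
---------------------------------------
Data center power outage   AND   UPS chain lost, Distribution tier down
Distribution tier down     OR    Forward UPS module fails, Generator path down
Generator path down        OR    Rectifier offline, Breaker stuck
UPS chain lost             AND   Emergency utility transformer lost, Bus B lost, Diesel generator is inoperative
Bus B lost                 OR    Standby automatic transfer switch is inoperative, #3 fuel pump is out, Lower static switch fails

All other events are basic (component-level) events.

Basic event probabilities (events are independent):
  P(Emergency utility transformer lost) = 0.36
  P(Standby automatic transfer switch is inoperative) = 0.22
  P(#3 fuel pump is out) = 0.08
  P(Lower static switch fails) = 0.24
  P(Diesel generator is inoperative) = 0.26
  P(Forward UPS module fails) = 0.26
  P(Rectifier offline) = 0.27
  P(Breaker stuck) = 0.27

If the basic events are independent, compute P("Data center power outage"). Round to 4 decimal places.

P(Bus B lost) [OR] = 1 − (1−0.22) × (1−0.08) × (1−0.24) = 0.454624
P(UPS chain lost) [AND] = 0.36 × 0.454624 × 0.26 = 0.042553
P(Generator path down) [OR] = 1 − (1−0.27) × (1−0.27) = 0.467100
P(Distribution tier down) [OR] = 1 − (1−0.26) × (1−0.467100) = 0.605654
P(Data center power outage) [AND] = 0.042553 × 0.605654 = 0.025772
Rounded to 4 decimal places: P(Data center power outage) ≈ 0.0258.

0.0258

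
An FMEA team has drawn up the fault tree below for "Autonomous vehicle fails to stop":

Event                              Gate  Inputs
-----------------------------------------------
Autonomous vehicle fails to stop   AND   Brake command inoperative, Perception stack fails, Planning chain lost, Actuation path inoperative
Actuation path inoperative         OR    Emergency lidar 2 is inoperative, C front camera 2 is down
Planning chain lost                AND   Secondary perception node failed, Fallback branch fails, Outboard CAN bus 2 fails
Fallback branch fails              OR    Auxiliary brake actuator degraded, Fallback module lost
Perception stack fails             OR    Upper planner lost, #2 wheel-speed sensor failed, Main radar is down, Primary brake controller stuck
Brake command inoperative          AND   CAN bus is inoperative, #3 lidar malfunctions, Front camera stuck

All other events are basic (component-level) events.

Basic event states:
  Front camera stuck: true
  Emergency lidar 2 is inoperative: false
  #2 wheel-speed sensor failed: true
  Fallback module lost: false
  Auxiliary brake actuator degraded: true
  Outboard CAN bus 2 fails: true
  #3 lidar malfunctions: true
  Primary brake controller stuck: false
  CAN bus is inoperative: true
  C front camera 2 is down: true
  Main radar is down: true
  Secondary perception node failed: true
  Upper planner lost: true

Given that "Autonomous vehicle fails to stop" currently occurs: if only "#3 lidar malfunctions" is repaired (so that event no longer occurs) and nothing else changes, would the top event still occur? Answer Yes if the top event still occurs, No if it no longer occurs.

Counterfactual: set "#3 lidar malfunctions" to not occurred.
Brake command inoperative [AND]: CAN bus is inoperative=occurs, #3 lidar malfunctions=not, Front camera stuck=occurs → not all inputs occur → does not occur.
Perception stack fails [OR]: Upper planner lost=occurs, #2 wheel-speed sensor failed=occurs, Main radar is down=occurs, Primary brake controller stuck=not → at least one input occurs → occurs.
Fallback branch fails [OR]: Auxiliary brake actuator degraded=occurs, Fallback module lost=not → at least one input occurs → occurs.
Planning chain lost [AND]: Secondary perception node failed=occurs, Fallback branch fails=occurs, Outboard CAN bus 2 fails=occurs → all inputs occur → occurs.
Actuation path inoperative [OR]: Emergency lidar 2 is inoperative=not, C front camera 2 is down=occurs → at least one input occurs → occurs.
Autonomous vehicle fails to stop [AND]: Brake command inoperative=not, Perception stack fails=occurs, Planning chain lost=occurs, Actuation path inoperative=occurs → not all inputs occur → does not occur.

No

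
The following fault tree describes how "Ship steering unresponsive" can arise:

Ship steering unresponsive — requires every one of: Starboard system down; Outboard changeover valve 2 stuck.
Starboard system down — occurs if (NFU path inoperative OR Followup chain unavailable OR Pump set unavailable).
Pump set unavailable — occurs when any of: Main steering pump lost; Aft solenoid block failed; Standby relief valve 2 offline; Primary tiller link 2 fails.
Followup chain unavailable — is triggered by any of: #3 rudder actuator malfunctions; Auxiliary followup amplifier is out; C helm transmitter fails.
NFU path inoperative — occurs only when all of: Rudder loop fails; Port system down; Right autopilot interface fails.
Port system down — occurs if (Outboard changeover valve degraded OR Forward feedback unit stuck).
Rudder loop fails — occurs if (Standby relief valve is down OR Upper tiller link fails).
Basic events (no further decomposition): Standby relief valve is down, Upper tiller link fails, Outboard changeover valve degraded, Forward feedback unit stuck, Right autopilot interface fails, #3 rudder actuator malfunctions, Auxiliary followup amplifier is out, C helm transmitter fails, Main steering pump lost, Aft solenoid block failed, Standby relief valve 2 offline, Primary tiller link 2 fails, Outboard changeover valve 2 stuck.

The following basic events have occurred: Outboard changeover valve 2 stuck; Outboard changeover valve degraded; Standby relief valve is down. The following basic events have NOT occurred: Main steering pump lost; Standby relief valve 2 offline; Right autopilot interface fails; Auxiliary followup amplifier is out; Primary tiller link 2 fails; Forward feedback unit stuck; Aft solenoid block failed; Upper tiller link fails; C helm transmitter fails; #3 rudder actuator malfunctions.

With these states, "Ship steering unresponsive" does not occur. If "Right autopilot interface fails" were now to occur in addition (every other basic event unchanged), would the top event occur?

Yes

Counterfactual: set "Right autopilot interface fails" to occurred.
Rudder loop fails [OR]: Standby relief valve is down=occurs, Upper tiller link fails=not → at least one input occurs → occurs.
Port system down [OR]: Outboard changeover valve degraded=occurs, Forward feedback unit stuck=not → at least one input occurs → occurs.
NFU path inoperative [AND]: Rudder loop fails=occurs, Port system down=occurs, Right autopilot interface fails=occurs → all inputs occur → occurs.
Followup chain unavailable [OR]: #3 rudder actuator malfunctions=not, Auxiliary followup amplifier is out=not, C helm transmitter fails=not → no input occurs → does not occur.
Pump set unavailable [OR]: Main steering pump lost=not, Aft solenoid block failed=not, Standby relief valve 2 offline=not, Primary tiller link 2 fails=not → no input occurs → does not occur.
Starboard system down [OR]: NFU path inoperative=occurs, Followup chain unavailable=not, Pump set unavailable=not → at least one input occurs → occurs.
Ship steering unresponsive [AND]: Starboard system down=occurs, Outboard changeover valve 2 stuck=occurs → all inputs occur → occurs.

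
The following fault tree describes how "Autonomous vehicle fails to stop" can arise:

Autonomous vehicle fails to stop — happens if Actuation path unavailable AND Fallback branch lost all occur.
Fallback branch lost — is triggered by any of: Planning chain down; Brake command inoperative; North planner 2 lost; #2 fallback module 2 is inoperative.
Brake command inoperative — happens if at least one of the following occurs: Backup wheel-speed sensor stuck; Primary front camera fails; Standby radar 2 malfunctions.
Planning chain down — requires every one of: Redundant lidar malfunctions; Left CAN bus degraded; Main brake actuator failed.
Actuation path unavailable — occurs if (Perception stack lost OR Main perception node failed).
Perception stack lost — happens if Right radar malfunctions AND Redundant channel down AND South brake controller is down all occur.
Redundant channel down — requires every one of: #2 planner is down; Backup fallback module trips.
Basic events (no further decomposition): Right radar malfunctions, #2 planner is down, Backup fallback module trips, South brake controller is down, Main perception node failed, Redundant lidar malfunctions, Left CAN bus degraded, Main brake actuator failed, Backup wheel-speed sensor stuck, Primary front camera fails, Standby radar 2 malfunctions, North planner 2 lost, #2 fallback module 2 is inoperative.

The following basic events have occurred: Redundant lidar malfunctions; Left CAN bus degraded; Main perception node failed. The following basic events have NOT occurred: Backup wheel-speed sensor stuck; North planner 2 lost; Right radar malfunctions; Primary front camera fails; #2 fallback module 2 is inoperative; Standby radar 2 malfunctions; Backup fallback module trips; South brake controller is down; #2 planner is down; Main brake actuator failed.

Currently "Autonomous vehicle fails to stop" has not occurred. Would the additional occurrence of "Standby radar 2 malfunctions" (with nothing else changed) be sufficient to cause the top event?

Counterfactual: set "Standby radar 2 malfunctions" to occurred.
Redundant channel down [AND]: #2 planner is down=not, Backup fallback module trips=not → not all inputs occur → does not occur.
Perception stack lost [AND]: Right radar malfunctions=not, Redundant channel down=not, South brake controller is down=not → not all inputs occur → does not occur.
Actuation path unavailable [OR]: Perception stack lost=not, Main perception node failed=occurs → at least one input occurs → occurs.
Planning chain down [AND]: Redundant lidar malfunctions=occurs, Left CAN bus degraded=occurs, Main brake actuator failed=not → not all inputs occur → does not occur.
Brake command inoperative [OR]: Backup wheel-speed sensor stuck=not, Primary front camera fails=not, Standby radar 2 malfunctions=occurs → at least one input occurs → occurs.
Fallback branch lost [OR]: Planning chain down=not, Brake command inoperative=occurs, North planner 2 lost=not, #2 fallback module 2 is inoperative=not → at least one input occurs → occurs.
Autonomous vehicle fails to stop [AND]: Actuation path unavailable=occurs, Fallback branch lost=occurs → all inputs occur → occurs.

Yes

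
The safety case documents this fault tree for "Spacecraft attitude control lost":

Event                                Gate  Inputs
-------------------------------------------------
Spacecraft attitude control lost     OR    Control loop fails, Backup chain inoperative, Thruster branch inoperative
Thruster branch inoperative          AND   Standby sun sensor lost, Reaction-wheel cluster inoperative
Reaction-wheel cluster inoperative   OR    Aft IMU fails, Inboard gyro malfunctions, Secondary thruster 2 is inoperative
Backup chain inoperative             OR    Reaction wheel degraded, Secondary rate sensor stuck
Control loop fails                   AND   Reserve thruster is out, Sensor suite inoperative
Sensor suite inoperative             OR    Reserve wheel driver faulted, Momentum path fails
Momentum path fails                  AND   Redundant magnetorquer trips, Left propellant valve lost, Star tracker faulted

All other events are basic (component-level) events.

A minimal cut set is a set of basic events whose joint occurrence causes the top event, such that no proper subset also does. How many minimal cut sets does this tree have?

7

Momentum path fails [AND]: one cut set from each child combined → 1 × 1 × 1 = 1 cut set(s).
Sensor suite inoperative [OR]: union of children's cut sets → 2 cut set(s).
Control loop fails [AND]: one cut set from each child combined → 1 × 2 = 2 cut set(s).
Backup chain inoperative [OR]: union of children's cut sets → 2 cut set(s).
Reaction-wheel cluster inoperative [OR]: union of children's cut sets → 3 cut set(s).
Thruster branch inoperative [AND]: one cut set from each child combined → 1 × 3 = 3 cut set(s).
Spacecraft attitude control lost [OR]: union of children's cut sets → 7 cut set(s).
Minimal cut sets: {Reserve thruster is out, Reserve wheel driver faulted}; {Left propellant valve lost, Redundant magnetorquer trips, Reserve thruster is out, Star tracker faulted}; {Reaction wheel degraded}; {Secondary rate sensor stuck}; {Aft IMU fails, Standby sun sensor lost}; {Inboard gyro malfunctions, Standby sun sensor lost}; {Secondary thruster 2 is inoperative, Standby sun sensor lost}.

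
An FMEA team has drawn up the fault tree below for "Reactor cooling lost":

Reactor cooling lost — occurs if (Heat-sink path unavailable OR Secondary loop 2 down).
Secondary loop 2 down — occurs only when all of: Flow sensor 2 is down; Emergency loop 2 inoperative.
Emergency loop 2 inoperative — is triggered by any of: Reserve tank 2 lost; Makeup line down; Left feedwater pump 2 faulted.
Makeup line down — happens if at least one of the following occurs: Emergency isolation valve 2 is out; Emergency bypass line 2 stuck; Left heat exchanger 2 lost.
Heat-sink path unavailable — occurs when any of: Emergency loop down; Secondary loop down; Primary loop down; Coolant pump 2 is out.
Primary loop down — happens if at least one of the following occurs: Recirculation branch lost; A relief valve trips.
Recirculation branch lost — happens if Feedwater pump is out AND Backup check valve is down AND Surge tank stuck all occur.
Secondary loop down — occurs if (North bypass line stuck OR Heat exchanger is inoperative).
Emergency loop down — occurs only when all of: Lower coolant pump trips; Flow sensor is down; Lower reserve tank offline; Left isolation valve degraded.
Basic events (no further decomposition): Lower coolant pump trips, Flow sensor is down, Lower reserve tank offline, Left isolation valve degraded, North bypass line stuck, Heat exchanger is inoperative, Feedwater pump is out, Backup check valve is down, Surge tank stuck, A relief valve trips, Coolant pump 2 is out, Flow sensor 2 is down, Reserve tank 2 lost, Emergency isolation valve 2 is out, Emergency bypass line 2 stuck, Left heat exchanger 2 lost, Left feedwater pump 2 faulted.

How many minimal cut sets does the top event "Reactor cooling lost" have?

Emergency loop down [AND]: one cut set from each child combined → 1 × 1 × 1 × 1 = 1 cut set(s).
Secondary loop down [OR]: union of children's cut sets → 2 cut set(s).
Recirculation branch lost [AND]: one cut set from each child combined → 1 × 1 × 1 = 1 cut set(s).
Primary loop down [OR]: union of children's cut sets → 2 cut set(s).
Heat-sink path unavailable [OR]: union of children's cut sets → 6 cut set(s).
Makeup line down [OR]: union of children's cut sets → 3 cut set(s).
Emergency loop 2 inoperative [OR]: union of children's cut sets → 5 cut set(s).
Secondary loop 2 down [AND]: one cut set from each child combined → 1 × 5 = 5 cut set(s).
Reactor cooling lost [OR]: union of children's cut sets → 11 cut set(s).

11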